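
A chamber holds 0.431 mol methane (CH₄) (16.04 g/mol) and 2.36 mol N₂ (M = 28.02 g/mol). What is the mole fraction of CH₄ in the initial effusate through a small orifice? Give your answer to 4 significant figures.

0.1944

Each component's effusion rate ∝ (its partial pressure)·(1/√M) ∝ n_i/√M_i.
So x_CH₄ in the escaping gas = (n_CH₄/√M_CH₄) / Σ(n_i/√M_i)
= (0.431/√16.04) / (0.431/√16.04 + 2.36/√28.02) = 0.1076/(0.1076 + 0.4458) = 0.1944.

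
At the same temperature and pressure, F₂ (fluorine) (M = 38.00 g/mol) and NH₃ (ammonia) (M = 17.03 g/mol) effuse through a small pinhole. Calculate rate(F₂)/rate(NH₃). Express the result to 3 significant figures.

Graham's law gives rate_F₂/rate_NH₃ = √(M_NH₃/M_F₂) = √(17.03/38.00) = √0.4482 = 0.669.

0.669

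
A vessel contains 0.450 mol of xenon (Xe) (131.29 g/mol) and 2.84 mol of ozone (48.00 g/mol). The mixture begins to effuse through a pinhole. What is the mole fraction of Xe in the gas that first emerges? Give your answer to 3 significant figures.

Effusion rate of each component ∝ n_i/√M_i (partial pressure × 1/√M).
x_Xe(eff) = (n_Xe/√M_Xe) / (n_Xe/√M_Xe + n_O₃/√M_O₃)
= (0.450/√131.29) / (0.450/√131.29 + 2.84/√48.00) = 0.03927/(0.03927 + 0.4099) = 0.0874.

0.0874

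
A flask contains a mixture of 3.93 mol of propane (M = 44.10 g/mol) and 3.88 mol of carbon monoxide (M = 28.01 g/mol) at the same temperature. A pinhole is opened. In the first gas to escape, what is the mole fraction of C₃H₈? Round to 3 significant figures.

Effusion rate of each component ∝ n_i/√M_i (partial pressure × 1/√M).
Mole fraction of C₃H₈ in the effusate = (n_C₃H₈/√M_C₃H₈) / (n_C₃H₈/√M_C₃H₈ + n_CO/√M_CO)
= (3.93/√44.10) / (3.93/√44.10 + 3.88/√28.01) = 0.5918/(0.5918 + 0.7331) = 0.447.

0.447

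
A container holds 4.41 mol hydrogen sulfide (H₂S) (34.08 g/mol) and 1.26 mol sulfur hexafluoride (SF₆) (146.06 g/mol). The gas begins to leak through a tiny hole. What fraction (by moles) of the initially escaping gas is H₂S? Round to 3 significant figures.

0.879

Rate_i ∝ x_i/√M_i (Graham's law weighted by mole fraction), so the effusate composition follows n_i/√M_i.
Mole fraction of H₂S in the effusate = (n_H₂S/√M_H₂S) / (n_H₂S/√M_H₂S + n_SF₆/√M_SF₆)
= (4.41/√34.08) / (4.41/√34.08 + 1.26/√146.06) = 0.7554/(0.7554 + 0.1043) = 0.879.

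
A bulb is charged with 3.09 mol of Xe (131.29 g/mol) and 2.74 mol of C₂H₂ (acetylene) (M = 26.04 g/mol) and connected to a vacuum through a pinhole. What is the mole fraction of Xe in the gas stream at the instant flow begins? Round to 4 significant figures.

0.3343

Effusion rate of each component ∝ n_i/√M_i (partial pressure × 1/√M).
Mole fraction of Xe in the effusate = (n_Xe/√M_Xe) / (n_Xe/√M_Xe + n_C₂H₂/√M_C₂H₂)
= (3.09/√131.29) / (3.09/√131.29 + 2.74/√26.04) = 0.2697/(0.2697 + 0.5369) = 0.3343.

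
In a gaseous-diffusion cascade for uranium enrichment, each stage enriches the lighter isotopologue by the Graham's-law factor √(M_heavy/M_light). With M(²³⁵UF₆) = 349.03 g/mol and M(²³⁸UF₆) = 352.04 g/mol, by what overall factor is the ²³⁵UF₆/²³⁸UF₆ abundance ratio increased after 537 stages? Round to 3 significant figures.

10.0

The single-stage factor is √(M_heavy/M_light), so 537 stages give [√(352.04/349.03)]^537 = (352.04/349.03)^(537/2).
= 1.00862^(537/2) = 10.0.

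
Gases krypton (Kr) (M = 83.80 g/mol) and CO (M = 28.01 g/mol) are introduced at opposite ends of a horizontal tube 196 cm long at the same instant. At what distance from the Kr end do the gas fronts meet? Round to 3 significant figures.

The fronts meet when d_Kr + d_CO = L with d_Kr/d_CO = √(M_CO/M_Kr) (Graham's law). Here √(M_CO/M_Kr) = √(28.01/83.80) = 0.5781.
With d_Kr + d_CO = 196 cm, d_CO = 196/(1 + 0.5781) = 124.2 cm.
d_Kr = 196 − 124.2 = 71.8 cm.

71.8 cm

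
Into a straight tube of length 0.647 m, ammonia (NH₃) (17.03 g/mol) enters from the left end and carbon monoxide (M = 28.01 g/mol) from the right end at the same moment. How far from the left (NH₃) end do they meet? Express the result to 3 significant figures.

0.364 m

Graham's law gives d_NH₃/d_CO = rate_NH₃/rate_CO = √(M_CO/M_NH₃) = √(28.01/17.03) = 1.282.
With d_NH₃ + d_CO = 0.647 m, d_CO = 0.647/(1 + 1.282) = 0.2835 m.
d_NH₃ = 0.647 − 0.2835 = 0.364 m.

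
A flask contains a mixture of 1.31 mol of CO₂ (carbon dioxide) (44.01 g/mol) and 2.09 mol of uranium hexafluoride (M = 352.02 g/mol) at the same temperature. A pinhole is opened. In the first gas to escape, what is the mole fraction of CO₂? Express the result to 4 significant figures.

The effusion rate of species i is ∝ p_i/√M_i ∝ n_i/√M_i.
So x_CO₂ in the escaping gas = (n_CO₂/√M_CO₂) / Σ(n_i/√M_i)
= (1.31/√44.01) / (1.31/√44.01 + 2.09/√352.02) = 0.1975/(0.1975 + 0.1114) = 0.6393.

0.6393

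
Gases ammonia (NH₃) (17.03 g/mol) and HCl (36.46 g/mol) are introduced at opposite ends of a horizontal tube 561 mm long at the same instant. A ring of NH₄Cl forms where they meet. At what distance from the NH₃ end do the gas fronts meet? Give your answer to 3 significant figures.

The fronts meet when d_NH₃ + d_HCl = L with d_NH₃/d_HCl = √(M_HCl/M_NH₃) (Graham's law). Here √(M_HCl/M_NH₃) = √(36.46/17.03) = 1.463.
With d_NH₃ + d_HCl = 561 mm, d_HCl = 561/(1 + 1.463) = 227.8 mm.
d_NH₃ = 561 − 227.8 = 333 mm.

333 mm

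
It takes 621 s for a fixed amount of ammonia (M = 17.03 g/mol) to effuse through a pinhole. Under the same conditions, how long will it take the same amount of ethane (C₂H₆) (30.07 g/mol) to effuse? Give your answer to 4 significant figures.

From Graham's law, t_C₂H₆/t_NH₃ = √(M_C₂H₆/M_NH₃) = √(30.07/17.03) = √1.766 = 1.329.
So the time for C₂H₆ is 621 × 1.329 = 825.2 s.

825.2 s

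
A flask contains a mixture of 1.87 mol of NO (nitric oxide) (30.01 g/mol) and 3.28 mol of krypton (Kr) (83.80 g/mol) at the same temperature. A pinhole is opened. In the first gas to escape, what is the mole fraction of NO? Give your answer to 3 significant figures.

0.488

Each component's effusion rate ∝ (its partial pressure)·(1/√M) ∝ n_i/√M_i.
Mole fraction of NO in the effusate = (n_NO/√M_NO) / (n_NO/√M_NO + n_Kr/√M_Kr)
= (1.87/√30.01) / (1.87/√30.01 + 3.28/√83.80) = 0.3414/(0.3414 + 0.3583) = 0.488.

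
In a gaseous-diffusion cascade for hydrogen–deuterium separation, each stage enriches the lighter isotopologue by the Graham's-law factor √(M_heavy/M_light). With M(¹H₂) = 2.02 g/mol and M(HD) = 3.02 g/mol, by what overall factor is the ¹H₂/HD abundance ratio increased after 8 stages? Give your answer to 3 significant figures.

5.00

Each stage multiplies the ratio by α = √(3.02/2.02), so after 8 stages the overall factor is α^8 = (3.02/2.02)^(8/2).
= 1.49505^4 = 5.00.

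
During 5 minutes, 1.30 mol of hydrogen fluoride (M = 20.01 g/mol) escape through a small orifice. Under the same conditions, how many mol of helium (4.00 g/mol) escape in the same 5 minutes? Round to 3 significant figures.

By Graham's law, rate_He/rate_HF = √(M_HF/M_He) = √(20.01/4.00) = √5.003 = 2.237.
So the amount for He is 1.30 × 2.237 = 2.91 mol.

2.91 mol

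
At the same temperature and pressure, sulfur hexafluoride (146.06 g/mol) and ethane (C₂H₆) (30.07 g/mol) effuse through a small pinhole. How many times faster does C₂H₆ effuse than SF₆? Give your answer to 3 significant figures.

2.20

Since effusion rate ∝ 1/√M, rate_C₂H₆/rate_SF₆ = √(M_SF₆/M_C₂H₆) = √(146.06/30.07) = √4.857 = 2.20.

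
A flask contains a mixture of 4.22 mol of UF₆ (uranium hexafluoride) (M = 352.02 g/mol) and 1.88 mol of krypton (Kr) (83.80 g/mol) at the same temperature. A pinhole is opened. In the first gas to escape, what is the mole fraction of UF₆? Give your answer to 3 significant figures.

Each component's effusion rate ∝ (its partial pressure)·(1/√M) ∝ n_i/√M_i.
x_UF₆(eff) = (n_UF₆/√M_UF₆) / (n_UF₆/√M_UF₆ + n_Kr/√M_Kr)
= (4.22/√352.02) / (4.22/√352.02 + 1.88/√83.80) = 0.2249/(0.2249 + 0.2054) = 0.523.

0.523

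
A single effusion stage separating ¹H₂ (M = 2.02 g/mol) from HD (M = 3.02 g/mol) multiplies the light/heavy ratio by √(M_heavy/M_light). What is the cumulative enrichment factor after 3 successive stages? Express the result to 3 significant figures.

Each stage multiplies the ratio by α = √(3.02/2.02), so after 3 stages the overall factor is α^3 = (3.02/2.02)^(3/2).
= 1.49505^(3/2) = 1.83.

1.83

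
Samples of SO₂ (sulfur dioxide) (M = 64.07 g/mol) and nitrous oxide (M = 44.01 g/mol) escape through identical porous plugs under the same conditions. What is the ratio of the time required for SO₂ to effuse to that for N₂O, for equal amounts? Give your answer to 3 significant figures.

1.21

Using Graham's law: t_SO₂/t_N₂O = √(M_SO₂/M_N₂O) = √(64.07/44.01) = √1.456 = 1.21.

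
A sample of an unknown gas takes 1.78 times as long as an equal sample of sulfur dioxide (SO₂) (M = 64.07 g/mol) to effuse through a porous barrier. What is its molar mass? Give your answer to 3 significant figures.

Graham's law gives t_X/t_SO₂ = √(M_X/M_SO₂).
1.78 = √(M_X/64.07)
M_X = 64.07 × 1.78² = 64.07 × 3.168 = 203 g/mol

203 g/mol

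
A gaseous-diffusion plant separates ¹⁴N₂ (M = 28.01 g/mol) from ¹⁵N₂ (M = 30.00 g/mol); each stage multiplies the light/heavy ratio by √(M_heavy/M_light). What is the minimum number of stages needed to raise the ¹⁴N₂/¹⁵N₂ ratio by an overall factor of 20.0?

With α = √(30.00/28.01) per stage, ln α = ½ ln(1.07105) = 0.03432.
Need α^N ≥ 20.0 ⇒ N ≥ ln(20.0) / ln α = 2.996 / 0.03432 = 87.29.
Rounding up, N = 88 stages.

88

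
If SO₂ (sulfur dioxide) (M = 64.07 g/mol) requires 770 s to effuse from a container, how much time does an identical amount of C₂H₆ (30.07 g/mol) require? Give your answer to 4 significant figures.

By Graham's law, t_C₂H₆/t_SO₂ = √(M_C₂H₆/M_SO₂) = √(30.07/64.07) = √0.4693 = 0.6851.
So the time for C₂H₆ is 770 × 0.6851 = 527.5 s.

527.5 s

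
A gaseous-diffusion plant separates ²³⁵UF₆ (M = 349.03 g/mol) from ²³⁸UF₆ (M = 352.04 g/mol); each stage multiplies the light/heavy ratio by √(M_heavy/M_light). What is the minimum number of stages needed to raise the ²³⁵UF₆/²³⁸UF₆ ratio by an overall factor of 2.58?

221

Single-stage factor α = √(352.04/349.03), so ln α = ½ ln(1.00862) = 0.004293.
Need α^N ≥ 2.58 ⇒ N ≥ ln(2.58) / ln α = 0.9478 / 0.004293 = 220.75.
So at least 221 stages are needed.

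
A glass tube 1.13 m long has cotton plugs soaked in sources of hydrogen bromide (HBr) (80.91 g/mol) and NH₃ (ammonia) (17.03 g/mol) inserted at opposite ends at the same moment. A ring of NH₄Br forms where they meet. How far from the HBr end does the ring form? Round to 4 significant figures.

0.3554 m

The fronts meet when d_HBr + d_NH₃ = L with d_HBr/d_NH₃ = √(M_NH₃/M_HBr) (Graham's law). Here √(M_NH₃/M_HBr) = √(17.03/80.91) = 0.4588.
With d_HBr + d_NH₃ = 1.13 m, d_NH₃ = 1.13/(1 + 0.4588) = 0.7746 m.
d_HBr = 1.13 − 0.7746 = 0.3554 m.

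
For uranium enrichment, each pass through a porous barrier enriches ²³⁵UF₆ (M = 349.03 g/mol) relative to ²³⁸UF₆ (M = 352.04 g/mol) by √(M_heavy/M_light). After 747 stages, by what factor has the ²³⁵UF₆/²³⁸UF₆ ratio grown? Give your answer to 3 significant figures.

24.7

Overall factor = α^747 with α = √(352.04/349.03), i.e. (352.04/349.03)^(747/2).
= 1.00862^(747/2) = 24.7.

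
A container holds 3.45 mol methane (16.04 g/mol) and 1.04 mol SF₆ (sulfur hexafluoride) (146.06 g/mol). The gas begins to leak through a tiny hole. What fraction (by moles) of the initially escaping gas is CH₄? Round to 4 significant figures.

0.9092

Effusion rate of each component ∝ n_i/√M_i (partial pressure × 1/√M).
So x_CH₄ in the escaping gas = (n_CH₄/√M_CH₄) / Σ(n_i/√M_i)
= (3.45/√16.04) / (3.45/√16.04 + 1.04/√146.06) = 0.8614/(0.8614 + 0.08605) = 0.9092.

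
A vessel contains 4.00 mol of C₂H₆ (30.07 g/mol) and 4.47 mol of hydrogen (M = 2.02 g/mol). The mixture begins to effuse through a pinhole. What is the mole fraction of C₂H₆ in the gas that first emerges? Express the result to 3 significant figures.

Each component's effusion rate ∝ (its partial pressure)·(1/√M) ∝ n_i/√M_i.
x_C₂H₆(eff) = (n_C₂H₆/√M_C₂H₆) / (n_C₂H₆/√M_C₂H₆ + n_H₂/√M_H₂)
= (4.00/√30.07) / (4.00/√30.07 + 4.47/√2.02) = 0.7294/(0.7294 + 3.145) = 0.188.

0.188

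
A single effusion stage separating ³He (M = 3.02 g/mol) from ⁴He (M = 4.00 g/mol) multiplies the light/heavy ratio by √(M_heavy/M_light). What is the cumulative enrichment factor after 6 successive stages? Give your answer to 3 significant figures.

After 6 stages the ratio has grown by (√(4.00/3.02))^6 = (4.00/3.02)^(6/2).
= 1.32450^3 = 2.32.

2.32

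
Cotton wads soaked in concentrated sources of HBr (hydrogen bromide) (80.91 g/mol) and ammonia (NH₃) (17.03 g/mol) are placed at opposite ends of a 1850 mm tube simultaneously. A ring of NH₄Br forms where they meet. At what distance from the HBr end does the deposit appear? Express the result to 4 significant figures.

581.8 mm

The fronts meet when d_HBr + d_NH₃ = L with d_HBr/d_NH₃ = √(M_NH₃/M_HBr) (Graham's law). Here √(M_NH₃/M_HBr) = √(17.03/80.91) = 0.4588.
With d_HBr + d_NH₃ = 1850 mm, d_NH₃ = 1850/(1 + 0.4588) = 1268 mm.
d_HBr = 1850 − 1268 = 581.8 mm.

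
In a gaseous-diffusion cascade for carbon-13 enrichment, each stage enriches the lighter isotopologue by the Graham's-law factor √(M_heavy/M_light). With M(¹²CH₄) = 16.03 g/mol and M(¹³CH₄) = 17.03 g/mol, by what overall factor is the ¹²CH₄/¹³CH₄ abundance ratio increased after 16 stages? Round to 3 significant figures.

1.62

The single-stage factor is √(M_heavy/M_light), so 16 stages give [√(17.03/16.03)]^16 = (17.03/16.03)^(16/2).
= 1.06238^8 = 1.62.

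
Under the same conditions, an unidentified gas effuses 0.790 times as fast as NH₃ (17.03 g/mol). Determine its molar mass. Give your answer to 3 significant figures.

27.3 g/mol

From Graham's law, rate_X/rate_NH₃ = √(M_NH₃/M_X).
0.790 = √(17.03/M_X)
M_X = 17.03 / 0.790² = 17.03 / 0.6241 = 27.3 g/mol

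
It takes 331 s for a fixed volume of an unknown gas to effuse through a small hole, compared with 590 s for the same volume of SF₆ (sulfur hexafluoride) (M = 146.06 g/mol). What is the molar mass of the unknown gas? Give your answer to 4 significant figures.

45.97 g/mol

By Graham's law, t_X/t_SF₆ = √(M_X/M_SF₆).
331/590 = 0.5610 = √(M_X/146.06)
M_X = 146.06 × 0.5610² = 146.06 × 0.3147 = 45.97 g/mol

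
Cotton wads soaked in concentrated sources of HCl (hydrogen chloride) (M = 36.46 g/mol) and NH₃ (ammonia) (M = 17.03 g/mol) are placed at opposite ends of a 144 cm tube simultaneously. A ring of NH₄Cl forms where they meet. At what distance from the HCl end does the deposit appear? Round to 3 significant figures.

58.5 cm

Graham's law gives d_HCl/d_NH₃ = rate_HCl/rate_NH₃ = √(M_NH₃/M_HCl) = √(17.03/36.46) = 0.6834.
With d_HCl + d_NH₃ = 144 cm, d_NH₃ = 144/(1 + 0.6834) = 85.54 cm.
d_HCl = 144 − 85.54 = 58.5 cm.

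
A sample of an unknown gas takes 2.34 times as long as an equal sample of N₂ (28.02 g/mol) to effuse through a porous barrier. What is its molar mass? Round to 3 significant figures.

Using Graham's law: t_X/t_N₂ = √(M_X/M_N₂).
2.34 = √(M_X/28.02)
M_X = 28.02 × 2.34² = 28.02 × 5.476 = 153 g/mol

153 g/mol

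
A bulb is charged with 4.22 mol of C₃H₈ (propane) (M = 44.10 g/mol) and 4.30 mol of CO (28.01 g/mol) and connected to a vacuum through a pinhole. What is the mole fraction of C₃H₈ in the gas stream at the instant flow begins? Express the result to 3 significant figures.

Rate_i ∝ x_i/√M_i (Graham's law weighted by mole fraction), so the effusate composition follows n_i/√M_i.
So x_C₃H₈ in the escaping gas = (n_C₃H₈/√M_C₃H₈) / Σ(n_i/√M_i)
= (4.22/√44.10) / (4.22/√44.10 + 4.30/√28.01) = 0.6355/(0.6355 + 0.8125) = 0.439.

0.439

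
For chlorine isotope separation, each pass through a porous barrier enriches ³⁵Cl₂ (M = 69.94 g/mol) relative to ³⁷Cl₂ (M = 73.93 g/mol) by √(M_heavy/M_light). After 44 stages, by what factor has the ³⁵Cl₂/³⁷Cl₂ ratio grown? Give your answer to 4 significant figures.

Overall factor = α^44 with α = √(73.93/69.94), i.e. (73.93/69.94)^(44/2).
= 1.05705^22 = 3.389.

3.389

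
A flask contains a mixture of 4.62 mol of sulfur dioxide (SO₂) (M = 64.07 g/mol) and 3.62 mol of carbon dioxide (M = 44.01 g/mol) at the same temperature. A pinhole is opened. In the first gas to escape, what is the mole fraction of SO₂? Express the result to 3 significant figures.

The effusion rate of species i is ∝ p_i/√M_i ∝ n_i/√M_i.
x_SO₂(eff) = (n_SO₂/√M_SO₂) / (n_SO₂/√M_SO₂ + n_CO₂/√M_CO₂)
= (4.62/√64.07) / (4.62/√64.07 + 3.62/√44.01) = 0.5772/(0.5772 + 0.5457) = 0.514.

0.514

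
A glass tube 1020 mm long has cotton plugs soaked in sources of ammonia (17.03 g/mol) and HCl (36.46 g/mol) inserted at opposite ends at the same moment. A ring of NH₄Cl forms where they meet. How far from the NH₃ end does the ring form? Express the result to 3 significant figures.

606 mm

In equal time, each gas travels a distance ∝ its rate ∝ 1/√M, so d_NH₃/d_HCl = √(M_HCl/M_NH₃) = √(36.46/17.03) = 1.463.
With d_NH₃ + d_HCl = 1020 mm, d_HCl = 1020/(1 + 1.463) = 414.1 mm.
d_NH₃ = 1020 − 414.1 = 606 mm.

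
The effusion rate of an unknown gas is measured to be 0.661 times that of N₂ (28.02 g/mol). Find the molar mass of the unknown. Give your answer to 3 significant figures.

Graham's law gives rate_X/rate_N₂ = √(M_N₂/M_X).
0.661 = √(28.02/M_X)
M_X = 28.02 / 0.661² = 28.02 / 0.4369 = 64.1 g/mol

64.1 g/mol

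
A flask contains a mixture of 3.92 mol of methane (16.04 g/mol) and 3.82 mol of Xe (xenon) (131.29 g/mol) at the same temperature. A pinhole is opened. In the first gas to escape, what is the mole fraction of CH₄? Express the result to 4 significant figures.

Effusion rate of each component ∝ n_i/√M_i (partial pressure × 1/√M).
x_CH₄(eff) = (n_CH₄/√M_CH₄) / (n_CH₄/√M_CH₄ + n_Xe/√M_Xe)
= (3.92/√16.04) / (3.92/√16.04 + 3.82/√131.29) = 0.9788/(0.9788 + 0.3334) = 0.7459.

0.7459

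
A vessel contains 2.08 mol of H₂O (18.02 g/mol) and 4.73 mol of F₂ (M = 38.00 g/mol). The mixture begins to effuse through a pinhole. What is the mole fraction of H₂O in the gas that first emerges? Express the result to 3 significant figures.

Each component's effusion rate ∝ (its partial pressure)·(1/√M) ∝ n_i/√M_i.
So x_H₂O in the escaping gas = (n_H₂O/√M_H₂O) / Σ(n_i/√M_i)
= (2.08/√18.02) / (2.08/√18.02 + 4.73/√38.00) = 0.4900/(0.4900 + 0.7673) = 0.390.

0.390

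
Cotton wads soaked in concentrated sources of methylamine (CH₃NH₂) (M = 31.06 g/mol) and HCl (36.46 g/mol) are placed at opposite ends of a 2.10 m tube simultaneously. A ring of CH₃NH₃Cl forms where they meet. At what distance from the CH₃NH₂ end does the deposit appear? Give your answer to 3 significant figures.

1.09 m

Graham's law gives d_CH₃NH₂/d_HCl = rate_CH₃NH₂/rate_HCl = √(M_HCl/M_CH₃NH₂) = √(36.46/31.06) = 1.083.
With d_CH₃NH₂ + d_HCl = 2.10 m, d_HCl = 2.10/(1 + 1.083) = 1.008 m.
d_CH₃NH₂ = 2.10 − 1.008 = 1.09 m.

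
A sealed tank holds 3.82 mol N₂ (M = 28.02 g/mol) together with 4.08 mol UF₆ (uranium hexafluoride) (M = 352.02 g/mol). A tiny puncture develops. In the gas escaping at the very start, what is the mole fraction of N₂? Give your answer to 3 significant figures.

Effusion rate of each component ∝ n_i/√M_i (partial pressure × 1/√M).
x_N₂(eff) = (n_N₂/√M_N₂) / (n_N₂/√M_N₂ + n_UF₆/√M_UF₆)
= (3.82/√28.02) / (3.82/√28.02 + 4.08/√352.02) = 0.7217/(0.7217 + 0.2175) = 0.768.

0.768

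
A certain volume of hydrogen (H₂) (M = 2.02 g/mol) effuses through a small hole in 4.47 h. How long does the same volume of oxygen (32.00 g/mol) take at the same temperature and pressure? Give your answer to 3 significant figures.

Using Graham's law: t_O₂/t_H₂ = √(M_O₂/M_H₂) = √(32.00/2.02) = √15.84 = 3.980.
So the time for O₂ is 4.47 × 3.980 = 17.8 h.

17.8 h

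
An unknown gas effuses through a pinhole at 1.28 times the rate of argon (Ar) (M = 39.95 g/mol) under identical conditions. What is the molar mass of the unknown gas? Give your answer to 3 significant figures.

24.4 g/mol

By Graham's law, rate_X/rate_Ar = √(M_Ar/M_X).
1.28 = √(39.95/M_X)
M_X = 39.95 / 1.28² = 39.95 / 1.638 = 24.4 g/mol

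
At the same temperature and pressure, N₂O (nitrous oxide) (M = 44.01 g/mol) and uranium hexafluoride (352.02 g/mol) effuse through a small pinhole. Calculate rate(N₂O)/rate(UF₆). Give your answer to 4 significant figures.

Graham's law gives rate_N₂O/rate_UF₆ = √(M_UF₆/M_N₂O) = √(352.02/44.01) = √7.999 = 2.828.

2.828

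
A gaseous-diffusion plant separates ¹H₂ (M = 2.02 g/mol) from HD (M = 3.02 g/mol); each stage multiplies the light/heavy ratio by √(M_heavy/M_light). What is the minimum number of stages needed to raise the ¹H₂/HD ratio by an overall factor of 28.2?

With α = √(3.02/2.02) per stage, ln α = ½ ln(1.49505) = 0.2011.
Need α^N ≥ 28.2 ⇒ N ≥ ln(28.2) / ln α = 3.339 / 0.2011 = 16.61.
So at least 17 stages are needed.

17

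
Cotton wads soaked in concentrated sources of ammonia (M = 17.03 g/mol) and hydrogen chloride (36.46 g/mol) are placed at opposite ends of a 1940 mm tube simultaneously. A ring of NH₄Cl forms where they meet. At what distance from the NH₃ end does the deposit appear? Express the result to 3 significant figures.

1150 mm

Graham's law gives d_NH₃/d_HCl = rate_NH₃/rate_HCl = √(M_HCl/M_NH₃) = √(36.46/17.03) = 1.463.
With d_NH₃ + d_HCl = 1940 mm, d_HCl = 1940/(1 + 1.463) = 787.6 mm.
d_NH₃ = 1940 − 787.6 = 1150 mm.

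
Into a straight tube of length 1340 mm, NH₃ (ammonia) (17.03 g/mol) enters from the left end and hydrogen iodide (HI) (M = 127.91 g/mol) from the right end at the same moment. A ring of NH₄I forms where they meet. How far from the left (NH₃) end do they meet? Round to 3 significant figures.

982 mm

The fronts meet when d_NH₃ + d_HI = L with d_NH₃/d_HI = √(M_HI/M_NH₃) (Graham's law). Here √(M_HI/M_NH₃) = √(127.91/17.03) = 2.741.
With d_NH₃ + d_HI = 1340 mm, d_HI = 1340/(1 + 2.741) = 358.2 mm.
d_NH₃ = 1340 − 358.2 = 982 mm.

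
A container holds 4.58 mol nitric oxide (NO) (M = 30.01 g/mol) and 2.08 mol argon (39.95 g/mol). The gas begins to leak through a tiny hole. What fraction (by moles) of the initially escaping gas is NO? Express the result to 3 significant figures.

0.718

Rate_i ∝ x_i/√M_i (Graham's law weighted by mole fraction), so the effusate composition follows n_i/√M_i.
x_NO(eff) = (n_NO/√M_NO) / (n_NO/√M_NO + n_Ar/√M_Ar)
= (4.58/√30.01) / (4.58/√30.01 + 2.08/√39.95) = 0.8361/(0.8361 + 0.3291) = 0.718.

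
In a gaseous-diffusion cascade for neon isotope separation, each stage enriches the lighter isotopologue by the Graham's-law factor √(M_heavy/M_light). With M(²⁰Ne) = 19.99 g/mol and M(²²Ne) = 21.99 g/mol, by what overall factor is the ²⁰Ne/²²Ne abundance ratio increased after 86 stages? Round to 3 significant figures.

60.4

Overall factor = α^86 with α = √(21.99/19.99), i.e. (21.99/19.99)^(86/2).
= 1.10005^43 = 60.4.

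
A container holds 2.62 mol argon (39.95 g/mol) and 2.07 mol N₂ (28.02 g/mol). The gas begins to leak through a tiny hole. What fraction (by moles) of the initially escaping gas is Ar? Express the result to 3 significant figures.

0.515

The effusion rate of species i is ∝ p_i/√M_i ∝ n_i/√M_i.
x_Ar(eff) = (n_Ar/√M_Ar) / (n_Ar/√M_Ar + n_N₂/√M_N₂)
= (2.62/√39.95) / (2.62/√39.95 + 2.07/√28.02) = 0.4145/(0.4145 + 0.3911) = 0.515.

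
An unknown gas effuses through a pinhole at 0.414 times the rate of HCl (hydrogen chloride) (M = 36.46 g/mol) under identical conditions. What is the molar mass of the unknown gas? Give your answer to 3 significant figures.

213 g/mol

Graham's law gives rate_X/rate_HCl = √(M_HCl/M_X).
0.414 = √(36.46/M_X)
M_X = 36.46 / 0.414² = 36.46 / 0.1714 = 213 g/mol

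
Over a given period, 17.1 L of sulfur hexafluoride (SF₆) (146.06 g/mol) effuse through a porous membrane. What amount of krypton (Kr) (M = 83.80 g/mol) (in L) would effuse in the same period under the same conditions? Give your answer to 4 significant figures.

Graham's law gives rate_Kr/rate_SF₆ = √(M_SF₆/M_Kr) = √(146.06/83.80) = √1.743 = 1.320.
So the volume for Kr is 17.1 × 1.320 = 22.58 L.

22.58 L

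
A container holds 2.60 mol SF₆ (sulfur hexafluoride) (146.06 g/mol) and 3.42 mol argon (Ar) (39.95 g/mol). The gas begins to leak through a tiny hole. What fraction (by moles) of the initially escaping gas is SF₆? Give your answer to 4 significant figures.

0.2845

Rate_i ∝ x_i/√M_i (Graham's law weighted by mole fraction), so the effusate composition follows n_i/√M_i.
So x_SF₆ in the escaping gas = (n_SF₆/√M_SF₆) / Σ(n_i/√M_i)
= (2.60/√146.06) / (2.60/√146.06 + 3.42/√39.95) = 0.2151/(0.2151 + 0.5411) = 0.2845.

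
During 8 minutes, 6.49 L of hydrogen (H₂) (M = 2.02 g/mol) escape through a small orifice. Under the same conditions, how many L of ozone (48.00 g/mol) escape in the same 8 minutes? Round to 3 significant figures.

Graham's law gives rate_O₃/rate_H₂ = √(M_H₂/M_O₃) = √(2.02/48.00) = √0.04208 = 0.2051.
So the volume for O₃ is 6.49 × 0.2051 = 1.33 L.

1.33 L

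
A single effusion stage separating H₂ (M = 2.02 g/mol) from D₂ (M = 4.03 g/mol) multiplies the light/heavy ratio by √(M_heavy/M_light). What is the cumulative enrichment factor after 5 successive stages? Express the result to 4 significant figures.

5.622

Each stage multiplies the ratio by α = √(4.03/2.02), so after 5 stages the overall factor is α^5 = (4.03/2.02)^(5/2).
= 1.99505^(5/2) = 5.622.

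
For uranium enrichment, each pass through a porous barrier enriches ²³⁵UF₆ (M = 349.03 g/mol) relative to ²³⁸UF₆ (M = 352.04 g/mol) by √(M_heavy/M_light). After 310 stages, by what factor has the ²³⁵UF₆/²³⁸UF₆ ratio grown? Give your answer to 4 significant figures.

3.785

Each stage multiplies the ratio by α = √(352.04/349.03), so after 310 stages the overall factor is α^310 = (352.04/349.03)^(310/2).
= 1.00862^155 = 3.785.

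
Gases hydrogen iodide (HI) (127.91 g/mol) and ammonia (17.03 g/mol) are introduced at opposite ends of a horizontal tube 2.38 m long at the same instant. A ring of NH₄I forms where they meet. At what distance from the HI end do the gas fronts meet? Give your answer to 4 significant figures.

0.6363 m

The fronts meet when d_HI + d_NH₃ = L with d_HI/d_NH₃ = √(M_NH₃/M_HI) (Graham's law). Here √(M_NH₃/M_HI) = √(17.03/127.91) = 0.3649.
With d_HI + d_NH₃ = 2.38 m, d_NH₃ = 2.38/(1 + 0.3649) = 1.744 m.
d_HI = 2.38 − 1.744 = 0.6363 m.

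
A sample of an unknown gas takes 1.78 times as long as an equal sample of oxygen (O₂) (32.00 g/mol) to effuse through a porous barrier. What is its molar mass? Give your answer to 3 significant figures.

101 g/mol

Graham's law gives t_X/t_O₂ = √(M_X/M_O₂).
1.78 = √(M_X/32.00)
M_X = 32.00 × 1.78² = 32.00 × 3.168 = 101 g/mol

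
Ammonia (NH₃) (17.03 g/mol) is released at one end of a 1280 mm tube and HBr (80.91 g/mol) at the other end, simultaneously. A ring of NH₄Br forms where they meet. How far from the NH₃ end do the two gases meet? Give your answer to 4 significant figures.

In equal time, each gas travels a distance ∝ its rate ∝ 1/√M, so d_NH₃/d_HBr = √(M_HBr/M_NH₃) = √(80.91/17.03) = 2.180.
With d_NH₃ + d_HBr = 1280 mm, d_HBr = 1280/(1 + 2.180) = 402.6 mm.
d_NH₃ = 1280 − 402.6 = 877.4 mm.

877.4 mm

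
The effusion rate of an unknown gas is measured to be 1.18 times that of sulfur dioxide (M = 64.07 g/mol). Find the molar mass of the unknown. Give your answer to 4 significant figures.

From Graham's law, rate_X/rate_SO₂ = √(M_SO₂/M_X).
1.18 = √(64.07/M_X)
M_X = 64.07 / 1.18² = 64.07 / 1.392 = 46.01 g/mol

46.01 g/mol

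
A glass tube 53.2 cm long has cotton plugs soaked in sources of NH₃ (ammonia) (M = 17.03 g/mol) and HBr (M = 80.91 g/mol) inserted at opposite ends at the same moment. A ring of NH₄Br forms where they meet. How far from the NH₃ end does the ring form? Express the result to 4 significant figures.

36.47 cm

Distances travelled in equal time are proportional to diffusion rates, so d_NH₃/d_HBr = √(M_HBr/M_NH₃) = √(80.91/17.03) = 2.180.
With d_NH₃ + d_HBr = 53.2 cm, d_HBr = 53.2/(1 + 2.180) = 16.73 cm.
d_NH₃ = 53.2 − 16.73 = 36.47 cm.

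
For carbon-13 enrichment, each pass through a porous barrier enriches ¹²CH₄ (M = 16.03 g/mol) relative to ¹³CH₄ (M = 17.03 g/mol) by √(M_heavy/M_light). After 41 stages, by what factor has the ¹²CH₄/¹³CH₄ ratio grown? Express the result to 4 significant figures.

The single-stage factor is √(M_heavy/M_light), so 41 stages give [√(17.03/16.03)]^41 = (17.03/16.03)^(41/2).
= 1.06238^(41/2) = 3.458.

3.458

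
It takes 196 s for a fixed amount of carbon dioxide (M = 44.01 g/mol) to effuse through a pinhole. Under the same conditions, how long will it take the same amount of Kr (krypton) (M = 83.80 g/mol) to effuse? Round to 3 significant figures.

Since effusion rate ∝ 1/√M, t_Kr/t_CO₂ = √(M_Kr/M_CO₂) = √(83.80/44.01) = √1.904 = 1.380.
So the time for Kr is 196 × 1.380 = 270 s.

270 s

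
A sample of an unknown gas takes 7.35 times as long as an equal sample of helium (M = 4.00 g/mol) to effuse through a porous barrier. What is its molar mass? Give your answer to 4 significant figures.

216.1 g/mol

By Graham's law, t_X/t_He = √(M_X/M_He).
7.35 = √(M_X/4.00)
M_X = 4.00 × 7.35² = 4.00 × 54.02 = 216.1 g/mol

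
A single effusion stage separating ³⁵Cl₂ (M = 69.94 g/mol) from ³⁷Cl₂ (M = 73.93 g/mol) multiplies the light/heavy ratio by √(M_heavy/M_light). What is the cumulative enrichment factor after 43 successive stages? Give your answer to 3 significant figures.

The single-stage factor is √(M_heavy/M_light), so 43 stages give [√(73.93/69.94)]^43 = (73.93/69.94)^(43/2).
= 1.05705^(43/2) = 3.30.

3.30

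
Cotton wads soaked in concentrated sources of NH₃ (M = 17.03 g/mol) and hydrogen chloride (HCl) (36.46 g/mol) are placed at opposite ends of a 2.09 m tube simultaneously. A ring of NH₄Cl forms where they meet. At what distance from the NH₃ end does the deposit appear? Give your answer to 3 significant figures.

1.24 m

Graham's law gives d_NH₃/d_HCl = rate_NH₃/rate_HCl = √(M_HCl/M_NH₃) = √(36.46/17.03) = 1.463.
With d_NH₃ + d_HCl = 2.09 m, d_HCl = 2.09/(1 + 1.463) = 0.8485 m.
d_NH₃ = 2.09 − 0.8485 = 1.24 m.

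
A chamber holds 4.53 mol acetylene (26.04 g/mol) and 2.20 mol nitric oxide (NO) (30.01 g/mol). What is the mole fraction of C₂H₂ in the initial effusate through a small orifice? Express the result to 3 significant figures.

Rate_i ∝ x_i/√M_i (Graham's law weighted by mole fraction), so the effusate composition follows n_i/√M_i.
Mole fraction of C₂H₂ in the effusate = (n_C₂H₂/√M_C₂H₂) / (n_C₂H₂/√M_C₂H₂ + n_NO/√M_NO)
= (4.53/√26.04) / (4.53/√26.04 + 2.20/√30.01) = 0.8877/(0.8877 + 0.4016) = 0.689.

0.689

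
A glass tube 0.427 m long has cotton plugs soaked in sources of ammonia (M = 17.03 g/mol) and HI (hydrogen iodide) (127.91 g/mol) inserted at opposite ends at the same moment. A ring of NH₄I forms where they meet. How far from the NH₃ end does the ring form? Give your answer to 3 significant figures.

0.313 m

The fronts meet when d_NH₃ + d_HI = L with d_NH₃/d_HI = √(M_HI/M_NH₃) (Graham's law). Here √(M_HI/M_NH₃) = √(127.91/17.03) = 2.741.
With d_NH₃ + d_HI = 0.427 m, d_HI = 0.427/(1 + 2.741) = 0.1142 m.
d_NH₃ = 0.427 − 0.1142 = 0.313 m.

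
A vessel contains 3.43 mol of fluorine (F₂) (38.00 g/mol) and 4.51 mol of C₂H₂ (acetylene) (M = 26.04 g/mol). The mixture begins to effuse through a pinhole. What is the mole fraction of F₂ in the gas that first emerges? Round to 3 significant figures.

Rate_i ∝ x_i/√M_i (Graham's law weighted by mole fraction), so the effusate composition follows n_i/√M_i.
x_F₂(eff) = (n_F₂/√M_F₂) / (n_F₂/√M_F₂ + n_C₂H₂/√M_C₂H₂)
= (3.43/√38.00) / (3.43/√38.00 + 4.51/√26.04) = 0.5564/(0.5564 + 0.8838) = 0.386.

0.386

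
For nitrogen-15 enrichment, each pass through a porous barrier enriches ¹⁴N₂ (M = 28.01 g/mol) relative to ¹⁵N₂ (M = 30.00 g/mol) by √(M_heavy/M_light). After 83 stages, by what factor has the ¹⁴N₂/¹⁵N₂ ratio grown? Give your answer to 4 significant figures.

17.26

Each stage multiplies the ratio by α = √(30.00/28.01), so after 83 stages the overall factor is α^83 = (30.00/28.01)^(83/2).
= 1.07105^(83/2) = 17.26.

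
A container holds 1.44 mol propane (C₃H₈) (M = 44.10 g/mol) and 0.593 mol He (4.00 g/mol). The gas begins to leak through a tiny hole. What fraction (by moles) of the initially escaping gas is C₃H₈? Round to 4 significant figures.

0.4224

The effusion rate of species i is ∝ p_i/√M_i ∝ n_i/√M_i.
Mole fraction of C₃H₈ in the effusate = (n_C₃H₈/√M_C₃H₈) / (n_C₃H₈/√M_C₃H₈ + n_He/√M_He)
= (1.44/√44.10) / (1.44/√44.10 + 0.593/√4.00) = 0.2168/(0.2168 + 0.2965) = 0.4224.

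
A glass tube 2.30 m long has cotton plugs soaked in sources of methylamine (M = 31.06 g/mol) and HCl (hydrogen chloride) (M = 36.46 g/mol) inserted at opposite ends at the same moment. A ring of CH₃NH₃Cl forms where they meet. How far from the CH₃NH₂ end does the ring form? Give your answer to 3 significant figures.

1.20 m

Distances travelled in equal time are proportional to diffusion rates, so d_CH₃NH₂/d_HCl = √(M_HCl/M_CH₃NH₂) = √(36.46/31.06) = 1.083.
With d_CH₃NH₂ + d_HCl = 2.30 m, d_HCl = 2.30/(1 + 1.083) = 1.104 m.
d_CH₃NH₂ = 2.30 − 1.104 = 1.20 m.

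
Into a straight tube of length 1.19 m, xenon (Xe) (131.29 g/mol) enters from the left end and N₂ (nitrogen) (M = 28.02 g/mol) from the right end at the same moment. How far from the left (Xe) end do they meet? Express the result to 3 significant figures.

0.376 m

In equal time, each gas travels a distance ∝ its rate ∝ 1/√M, so d_Xe/d_N₂ = √(M_N₂/M_Xe) = √(28.02/131.29) = 0.4620.
With d_Xe + d_N₂ = 1.19 m, d_N₂ = 1.19/(1 + 0.4620) = 0.8140 m.
d_Xe = 1.19 − 0.8140 = 0.376 m.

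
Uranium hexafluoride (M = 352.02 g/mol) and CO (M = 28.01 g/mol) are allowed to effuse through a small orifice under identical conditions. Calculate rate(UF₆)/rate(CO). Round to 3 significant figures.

Since effusion rate ∝ 1/√M, rate_UF₆/rate_CO = √(M_CO/M_UF₆) = √(28.01/352.02) = √0.07957 = 0.282.

0.282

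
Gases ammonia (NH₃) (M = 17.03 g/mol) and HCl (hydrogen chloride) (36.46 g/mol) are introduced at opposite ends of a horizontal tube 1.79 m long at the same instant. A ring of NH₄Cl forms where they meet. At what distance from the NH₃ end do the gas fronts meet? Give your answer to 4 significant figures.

Distances travelled in equal time are proportional to diffusion rates, so d_NH₃/d_HCl = √(M_HCl/M_NH₃) = √(36.46/17.03) = 1.463.
With d_NH₃ + d_HCl = 1.79 m, d_HCl = 1.79/(1 + 1.463) = 0.7267 m.
d_NH₃ = 1.79 − 0.7267 = 1.063 m.

1.063 m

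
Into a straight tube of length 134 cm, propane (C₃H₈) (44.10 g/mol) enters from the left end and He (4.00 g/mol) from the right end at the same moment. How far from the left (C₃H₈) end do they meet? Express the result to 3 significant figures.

31.0 cm

Graham's law gives d_C₃H₈/d_He = rate_C₃H₈/rate_He = √(M_He/M_C₃H₈) = √(4.00/44.10) = 0.3012.
With d_C₃H₈ + d_He = 134 cm, d_He = 134/(1 + 0.3012) = 103.0 cm.
d_C₃H₈ = 134 − 103.0 = 31.0 cm.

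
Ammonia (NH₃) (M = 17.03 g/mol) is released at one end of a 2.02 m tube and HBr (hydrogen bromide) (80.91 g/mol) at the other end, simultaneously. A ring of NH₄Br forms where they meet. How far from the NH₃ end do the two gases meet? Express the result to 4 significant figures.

1.385 m

Graham's law gives d_NH₃/d_HBr = rate_NH₃/rate_HBr = √(M_HBr/M_NH₃) = √(80.91/17.03) = 2.180.
With d_NH₃ + d_HBr = 2.02 m, d_HBr = 2.02/(1 + 2.180) = 0.6353 m.
d_NH₃ = 2.02 − 0.6353 = 1.385 m.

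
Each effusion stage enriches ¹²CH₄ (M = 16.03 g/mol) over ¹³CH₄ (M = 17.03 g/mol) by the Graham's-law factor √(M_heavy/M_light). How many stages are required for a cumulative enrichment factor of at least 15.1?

90

With α = √(17.03/16.03) per stage, ln α = ½ ln(1.06238) = 0.03026.
Need α^N ≥ 15.1 ⇒ N ≥ ln(15.1) / ln α = 2.715 / 0.03026 = 89.72.
So at least 90 stages are needed.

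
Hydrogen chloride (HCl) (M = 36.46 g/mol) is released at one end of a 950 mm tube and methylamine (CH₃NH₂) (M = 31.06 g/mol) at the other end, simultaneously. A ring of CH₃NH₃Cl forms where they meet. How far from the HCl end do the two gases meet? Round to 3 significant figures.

456 mm

Graham's law gives d_HCl/d_CH₃NH₂ = rate_HCl/rate_CH₃NH₂ = √(M_CH₃NH₂/M_HCl) = √(31.06/36.46) = 0.9230.
With d_HCl + d_CH₃NH₂ = 950 mm, d_CH₃NH₂ = 950/(1 + 0.9230) = 494.0 mm.
d_HCl = 950 − 494.0 = 456 mm.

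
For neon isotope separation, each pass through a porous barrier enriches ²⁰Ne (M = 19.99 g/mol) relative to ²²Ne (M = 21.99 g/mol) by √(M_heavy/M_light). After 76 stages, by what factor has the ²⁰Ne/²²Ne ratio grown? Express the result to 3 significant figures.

37.5

Overall factor = α^76 with α = √(21.99/19.99), i.e. (21.99/19.99)^(76/2).
= 1.10005^38 = 37.5.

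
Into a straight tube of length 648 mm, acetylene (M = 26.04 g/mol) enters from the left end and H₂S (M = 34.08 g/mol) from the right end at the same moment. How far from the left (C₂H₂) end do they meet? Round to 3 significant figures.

In equal time, each gas travels a distance ∝ its rate ∝ 1/√M, so d_C₂H₂/d_H₂S = √(M_H₂S/M_C₂H₂) = √(34.08/26.04) = 1.144.
With d_C₂H₂ + d_H₂S = 648 mm, d_H₂S = 648/(1 + 1.144) = 302.2 mm.
d_C₂H₂ = 648 − 302.2 = 346 mm.

346 mm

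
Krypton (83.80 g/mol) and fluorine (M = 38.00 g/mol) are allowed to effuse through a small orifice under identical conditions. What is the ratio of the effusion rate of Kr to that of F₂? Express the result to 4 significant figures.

Since effusion rate ∝ 1/√M, rate_Kr/rate_F₂ = √(M_F₂/M_Kr) = √(38.00/83.80) = √0.4535 = 0.6734.

0.6734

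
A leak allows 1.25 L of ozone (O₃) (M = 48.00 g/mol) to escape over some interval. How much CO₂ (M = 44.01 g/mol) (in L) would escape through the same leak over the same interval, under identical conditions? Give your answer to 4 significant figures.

Since effusion rate ∝ 1/√M, rate_CO₂/rate_O₃ = √(M_O₃/M_CO₂) = √(48.00/44.01) = √1.091 = 1.044.
So the volume for CO₂ is 1.25 × 1.044 = 1.305 L.

1.305 L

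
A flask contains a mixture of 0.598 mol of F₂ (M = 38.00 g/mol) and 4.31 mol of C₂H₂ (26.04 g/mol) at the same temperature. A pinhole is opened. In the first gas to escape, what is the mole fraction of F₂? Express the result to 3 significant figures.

Rate_i ∝ x_i/√M_i (Graham's law weighted by mole fraction), so the effusate composition follows n_i/√M_i.
Mole fraction of F₂ in the effusate = (n_F₂/√M_F₂) / (n_F₂/√M_F₂ + n_C₂H₂/√M_C₂H₂)
= (0.598/√38.00) / (0.598/√38.00 + 4.31/√26.04) = 0.09701/(0.09701 + 0.8446) = 0.103.

0.103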